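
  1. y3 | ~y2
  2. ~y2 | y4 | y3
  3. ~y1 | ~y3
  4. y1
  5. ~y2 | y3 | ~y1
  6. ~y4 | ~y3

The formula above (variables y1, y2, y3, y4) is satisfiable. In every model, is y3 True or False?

False

Suppose y3 = 1.
(~y1) alone gives y1 = 0.
But (y1) is also a unit clause — contradiction.
So every satisfying assignment has y3 = False.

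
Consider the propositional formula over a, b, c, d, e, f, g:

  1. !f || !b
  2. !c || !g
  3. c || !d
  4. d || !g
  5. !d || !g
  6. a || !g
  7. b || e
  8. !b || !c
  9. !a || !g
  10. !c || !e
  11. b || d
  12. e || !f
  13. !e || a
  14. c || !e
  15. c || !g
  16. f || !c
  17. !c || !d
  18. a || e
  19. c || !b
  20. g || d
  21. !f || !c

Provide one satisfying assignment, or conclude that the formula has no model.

UNSATISFIABLE

Branch on f: set f = false.
Unit clause (!c) forces c = false.
Unit clause (!d) forces d = false.
Unit clause (!g) forces g = false.
That conflicts with the unit clause (g).
Undo f and try f = true.
Unit clause (!b) forces b = false.
Unit clause (e) forces e = true.
Unit clause (!c) forces c = false.
That conflicts with the unit clause (c).
Either choice for f ends in contradiction.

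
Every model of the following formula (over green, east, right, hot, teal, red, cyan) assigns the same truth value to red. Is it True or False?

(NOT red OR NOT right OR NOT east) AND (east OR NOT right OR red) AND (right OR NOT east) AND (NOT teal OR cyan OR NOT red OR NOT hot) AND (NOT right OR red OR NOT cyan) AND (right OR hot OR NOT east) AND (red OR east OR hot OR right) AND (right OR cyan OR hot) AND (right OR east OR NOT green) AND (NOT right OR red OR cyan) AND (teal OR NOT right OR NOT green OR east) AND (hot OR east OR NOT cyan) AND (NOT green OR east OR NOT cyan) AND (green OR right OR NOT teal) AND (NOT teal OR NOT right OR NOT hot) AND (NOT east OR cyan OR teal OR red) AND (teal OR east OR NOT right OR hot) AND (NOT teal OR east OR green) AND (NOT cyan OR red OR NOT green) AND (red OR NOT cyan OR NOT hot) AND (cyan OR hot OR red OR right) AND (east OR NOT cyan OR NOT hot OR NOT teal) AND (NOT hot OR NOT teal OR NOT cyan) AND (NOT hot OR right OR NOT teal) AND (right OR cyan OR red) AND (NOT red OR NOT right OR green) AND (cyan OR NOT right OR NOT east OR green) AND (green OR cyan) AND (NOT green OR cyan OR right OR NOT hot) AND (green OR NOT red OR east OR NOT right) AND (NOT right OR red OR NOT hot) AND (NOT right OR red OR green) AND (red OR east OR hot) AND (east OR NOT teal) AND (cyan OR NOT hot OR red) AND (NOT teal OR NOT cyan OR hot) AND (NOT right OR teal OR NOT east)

Suppose red = false.
Branch on east: set east = true.
(right) alone gives right = true.
(NOT cyan) alone gives cyan = false.
But (cyan) is also a unit clause — contradiction.
Backtrack on east: now try east = false.
(NOT right) alone gives right = false.
(hot) alone gives hot = true.
(NOT green) alone gives green = false.
(NOT teal) alone gives teal = false.
(NOT cyan) alone gives cyan = false.
But (cyan) is also a unit clause — contradiction.
Either choice for east ends in contradiction.
So every satisfying assignment has red = True.

True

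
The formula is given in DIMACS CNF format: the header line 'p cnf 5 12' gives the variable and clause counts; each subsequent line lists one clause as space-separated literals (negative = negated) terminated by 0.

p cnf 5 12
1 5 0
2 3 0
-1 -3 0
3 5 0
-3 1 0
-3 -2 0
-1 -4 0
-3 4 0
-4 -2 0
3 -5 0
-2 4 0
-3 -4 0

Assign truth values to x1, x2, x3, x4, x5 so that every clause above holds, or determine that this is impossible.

UNSATISFIABLE

Try x1 = True.
The clause (¬x3) is unit, so x3 = False.
The clause (x2) is unit, so x2 = True.
The clause (x5) is unit, so x5 = True.
But (¬x5) is also a unit clause — contradiction.
That branch fails; take x1 = False instead.
The clause (x5) is unit, so x5 = True.
The clause (¬x3) is unit, so x3 = False.
But (x3) is also a unit clause — contradiction.
Neither x1 = True nor x1 = False works.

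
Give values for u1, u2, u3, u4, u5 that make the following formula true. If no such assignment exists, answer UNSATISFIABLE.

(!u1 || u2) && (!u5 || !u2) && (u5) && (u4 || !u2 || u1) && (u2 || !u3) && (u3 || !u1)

(u5) alone gives u5 = true.
(!u2) alone gives u2 = false.
(!u1) alone gives u1 = false.
(!u3) alone gives u3 = false.
All clauses hold; u4 can take either value.

u1: false; u2: false; u3: false; u4: true; u5: true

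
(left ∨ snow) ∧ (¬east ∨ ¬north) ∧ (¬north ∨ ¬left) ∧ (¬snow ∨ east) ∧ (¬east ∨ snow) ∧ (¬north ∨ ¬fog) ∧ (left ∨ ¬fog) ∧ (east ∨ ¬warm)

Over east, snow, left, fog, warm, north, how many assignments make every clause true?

8

There are 2^6 = 64 truth assignments over (east, snow, left, fog, warm, north).
Split on east. With east = True, the clauses containing east are satisfied and ¬east drops from the rest; 6 of the 2^5 = 32 assignments to the other variables satisfy what remains.
With east = False, by the same count on the reduced clause set, 2 assignments work.
Total: 6 + 2 = 8.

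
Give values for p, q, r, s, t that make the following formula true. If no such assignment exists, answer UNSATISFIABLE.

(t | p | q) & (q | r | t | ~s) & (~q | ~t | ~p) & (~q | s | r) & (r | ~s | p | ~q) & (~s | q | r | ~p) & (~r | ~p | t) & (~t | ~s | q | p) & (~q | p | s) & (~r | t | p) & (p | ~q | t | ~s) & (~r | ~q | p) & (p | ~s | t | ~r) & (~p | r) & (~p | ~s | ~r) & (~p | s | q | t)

Case p = 1:
The clause (r) is unit, so r = 1.
The clause (t) is unit, so t = 1.
The clause (~q) is unit, so q = 0.
The clause (~s) is unit, so s = 0.
This assignment satisfies each clause.

p=1; q=0; r=1; s=0; t=1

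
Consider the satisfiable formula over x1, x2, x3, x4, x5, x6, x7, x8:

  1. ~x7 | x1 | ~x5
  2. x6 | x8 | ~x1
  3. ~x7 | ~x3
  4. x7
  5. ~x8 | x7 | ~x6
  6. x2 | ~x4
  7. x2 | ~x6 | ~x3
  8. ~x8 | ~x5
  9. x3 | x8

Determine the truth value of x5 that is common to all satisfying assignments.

Suppose x5 = 1.
(x7) alone gives x7 = 1.
(x1) alone gives x1 = 1.
(~x3) alone gives x3 = 0.
(~x8) alone gives x8 = 0.
Now (x8) is unsatisfied and unit — conflict.
So every satisfying assignment has x5 = False.

False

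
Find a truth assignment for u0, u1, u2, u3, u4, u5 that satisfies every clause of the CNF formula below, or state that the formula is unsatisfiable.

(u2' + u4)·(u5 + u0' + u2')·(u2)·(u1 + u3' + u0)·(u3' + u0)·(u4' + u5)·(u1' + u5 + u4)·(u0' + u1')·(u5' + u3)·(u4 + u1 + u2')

u0 ↦ 1; u1 ↦ 0; u2 ↦ 1; u3 ↦ 1; u4 ↦ 1; u5 ↦ 1

Unit clause (u2) forces u2 = 1.
Unit clause (u4) forces u4 = 1.
Unit clause (u5) forces u5 = 1.
Unit clause (u3) forces u3 = 1.
Unit clause (u0) forces u0 = 1.
Unit clause (u1') forces u1 = 0.
All clauses are satisfied.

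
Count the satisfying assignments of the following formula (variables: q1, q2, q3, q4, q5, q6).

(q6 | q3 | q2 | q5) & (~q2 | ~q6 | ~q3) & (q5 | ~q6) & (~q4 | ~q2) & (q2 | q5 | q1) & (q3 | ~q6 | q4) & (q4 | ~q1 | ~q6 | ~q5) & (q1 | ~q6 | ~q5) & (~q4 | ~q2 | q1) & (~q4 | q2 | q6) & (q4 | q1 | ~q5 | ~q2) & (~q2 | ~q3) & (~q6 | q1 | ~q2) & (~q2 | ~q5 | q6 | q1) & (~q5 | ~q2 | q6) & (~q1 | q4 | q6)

There are 2^6 = 64 truth assignments over (q1, q2, q3, q4, q5, q6).
Split on q1. With q1 = 1, the clauses containing q1 are satisfied and ~q1 drops from the rest; 2 of the 2^5 = 32 assignments to the other variables satisfy what remains.
With q1 = 0, by the same count on the reduced clause set, 3 assignments work.
Total: 2 + 3 = 5.

5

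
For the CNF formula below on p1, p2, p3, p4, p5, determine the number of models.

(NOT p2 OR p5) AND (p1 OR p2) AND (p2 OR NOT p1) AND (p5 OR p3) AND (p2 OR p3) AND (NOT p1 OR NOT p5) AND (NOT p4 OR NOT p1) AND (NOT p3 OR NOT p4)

3

There are 2^5 = 32 truth assignments over (p1, p2, p3, p4, p5).
Split on p2. With p2 = true, the clauses containing p2 are satisfied and NOT p2 drops from the rest; 3 of the 2^4 = 16 assignments to the other variables satisfy what remains.
With p2 = false, by the same count on the reduced clause set, 0 assignments work.
Total: 3 + 0 = 3.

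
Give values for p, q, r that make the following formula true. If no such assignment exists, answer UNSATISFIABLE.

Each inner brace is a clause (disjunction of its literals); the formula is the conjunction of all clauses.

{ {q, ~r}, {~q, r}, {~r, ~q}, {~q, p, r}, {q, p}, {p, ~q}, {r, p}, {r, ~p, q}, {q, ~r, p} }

Case q = 1:
The clause (r) is unit, so r = 1.
Now (~r) is unsatisfied and unit — conflict.
Backtrack on q: now try q = 0.
The clause (~r) is unit, so r = 0.
The clause (p) is unit, so p = 1.
Now (~p) is unsatisfied and unit — conflict.
Neither q = 1 nor q = 0 works.

UNSATISFIABLE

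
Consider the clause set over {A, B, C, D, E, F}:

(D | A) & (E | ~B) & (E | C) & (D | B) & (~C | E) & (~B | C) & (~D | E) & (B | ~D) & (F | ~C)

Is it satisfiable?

Yes

Case D = 1:
Unit clause (E) forces E = 1.
Unit clause (B) forces B = 1.
Unit clause (C) forces C = 1.
Unit clause (F) forces F = 1.
Every clause is now satisfied; A is unconstrained.
A satisfying assignment: A: 0,  B: 1,  C: 1,  D: 1,  E: 1,  F: 1.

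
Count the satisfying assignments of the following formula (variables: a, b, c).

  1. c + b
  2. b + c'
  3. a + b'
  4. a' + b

2

There are 2^3 = 8 truth assignments over (a, b, c).
Check each against the 4 clauses (columns in the order a, b, c):
  F F F  ✗ fails (c + b)
  F F T  ✗ fails (b + c')
  F T F  ✗ fails (a + b')
  F T T  ✗ fails (a + b')
  T F F  ✗ fails (c + b)
  T F T  ✗ fails (b + c')
  T T F  ✓ satisfies all
  T T T  ✓ satisfies all
2 of the 8 rows are models.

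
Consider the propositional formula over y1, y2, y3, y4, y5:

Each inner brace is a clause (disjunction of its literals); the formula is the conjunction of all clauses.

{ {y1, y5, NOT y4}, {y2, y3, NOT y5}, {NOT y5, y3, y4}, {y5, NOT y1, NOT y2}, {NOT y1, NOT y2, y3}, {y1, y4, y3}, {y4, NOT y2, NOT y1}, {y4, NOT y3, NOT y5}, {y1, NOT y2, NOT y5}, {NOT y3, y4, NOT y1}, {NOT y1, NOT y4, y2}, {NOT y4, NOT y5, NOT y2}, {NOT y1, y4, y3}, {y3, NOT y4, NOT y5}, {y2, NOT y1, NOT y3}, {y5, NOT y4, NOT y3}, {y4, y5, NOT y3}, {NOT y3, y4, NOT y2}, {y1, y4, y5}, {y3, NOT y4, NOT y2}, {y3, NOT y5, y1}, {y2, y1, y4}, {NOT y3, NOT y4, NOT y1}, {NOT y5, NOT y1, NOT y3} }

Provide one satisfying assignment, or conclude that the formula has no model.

y1=false; y2=false; y3=true; y4=true; y5=true

Case y1 = false:
Case y5 = true:
(NOT y2) alone gives y2 = false.
(y3) alone gives y3 = true.
(y4) alone gives y4 = true.
This assignment satisfies each clause.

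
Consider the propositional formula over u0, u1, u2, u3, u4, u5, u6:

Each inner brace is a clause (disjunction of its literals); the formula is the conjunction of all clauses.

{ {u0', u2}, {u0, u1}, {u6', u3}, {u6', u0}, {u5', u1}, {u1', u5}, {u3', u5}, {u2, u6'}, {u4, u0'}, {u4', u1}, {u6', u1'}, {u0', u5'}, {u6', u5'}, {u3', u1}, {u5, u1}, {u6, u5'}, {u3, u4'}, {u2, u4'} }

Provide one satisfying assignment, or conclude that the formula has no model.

UNSATISFIABLE

Try u0 = 0.
(u1) alone gives u1 = 1.
(u6') alone gives u6 = 0.
(u5) alone gives u5 = 1.
But (u5') is also a unit clause — contradiction.
So u0 must be the other value — set u0 = 1.
(u2) alone gives u2 = 1.
(u4) alone gives u4 = 1.
(u1) alone gives u1 = 1.
(u5) alone gives u5 = 1.
But (u5') is also a unit clause — contradiction.
Neither u0 = 1 nor u0 = 0 works.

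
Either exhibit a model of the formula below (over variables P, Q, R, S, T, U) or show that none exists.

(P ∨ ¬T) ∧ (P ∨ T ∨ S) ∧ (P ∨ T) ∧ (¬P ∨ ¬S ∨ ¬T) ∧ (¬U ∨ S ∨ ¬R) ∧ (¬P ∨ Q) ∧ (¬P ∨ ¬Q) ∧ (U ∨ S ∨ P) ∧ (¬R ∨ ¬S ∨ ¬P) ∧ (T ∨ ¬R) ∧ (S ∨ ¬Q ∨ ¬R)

UNSATISFIABLE

Suppose P = True.
(Q) alone gives Q = True.
Now (¬Q) is unsatisfied and unit — conflict.
That branch fails; take P = False instead.
(¬T) alone gives T = False.
Now (T) is unsatisfied and unit — conflict.
Neither P = True nor P = False works.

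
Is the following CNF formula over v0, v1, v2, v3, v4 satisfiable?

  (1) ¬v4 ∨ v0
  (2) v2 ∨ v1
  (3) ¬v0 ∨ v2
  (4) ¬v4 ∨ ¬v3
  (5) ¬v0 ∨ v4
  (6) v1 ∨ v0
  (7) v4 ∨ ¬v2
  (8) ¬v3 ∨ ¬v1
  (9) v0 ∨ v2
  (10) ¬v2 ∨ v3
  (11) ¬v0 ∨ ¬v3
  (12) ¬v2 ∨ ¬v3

Case v4 = False:
(¬v0) alone gives v0 = False.
(v1) alone gives v1 = True.
(¬v2) alone gives v2 = False.
But (v2) is also a unit clause — contradiction.
That branch fails; take v4 = True instead.
(v0) alone gives v0 = True.
(v2) alone gives v2 = True.
(¬v3) alone gives v3 = False.
But (v3) is also a unit clause — contradiction.
Both values of v4 lead to a conflict.
No assignment satisfies every clause.

Unsatisfiable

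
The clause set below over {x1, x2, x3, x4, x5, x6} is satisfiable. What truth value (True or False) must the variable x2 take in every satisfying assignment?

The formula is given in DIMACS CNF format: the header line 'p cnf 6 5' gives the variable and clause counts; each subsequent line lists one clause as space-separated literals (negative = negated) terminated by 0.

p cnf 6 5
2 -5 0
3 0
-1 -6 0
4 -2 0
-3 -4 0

False

Suppose x2 = True.
From the singleton clause (x3), x3 = True.
From the singleton clause (x4), x4 = True.
That conflicts with the unit clause (¬x4).
So every satisfying assignment has x2 = False.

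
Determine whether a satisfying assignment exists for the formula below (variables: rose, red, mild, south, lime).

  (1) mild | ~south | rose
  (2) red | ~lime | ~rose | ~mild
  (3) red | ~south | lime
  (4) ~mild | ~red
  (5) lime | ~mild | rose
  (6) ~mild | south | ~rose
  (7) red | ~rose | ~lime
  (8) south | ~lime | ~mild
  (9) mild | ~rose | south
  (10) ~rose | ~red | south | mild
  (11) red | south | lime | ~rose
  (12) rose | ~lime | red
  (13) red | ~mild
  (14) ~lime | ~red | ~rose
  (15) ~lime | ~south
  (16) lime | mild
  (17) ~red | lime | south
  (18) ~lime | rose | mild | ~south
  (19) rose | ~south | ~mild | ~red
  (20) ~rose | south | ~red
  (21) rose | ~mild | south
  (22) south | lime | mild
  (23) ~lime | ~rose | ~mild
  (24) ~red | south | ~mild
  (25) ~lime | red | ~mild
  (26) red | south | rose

Branch on mild: set mild = 0.
Unit clause (lime) forces lime = 1.
Unit clause (~south) forces south = 0.
Unit clause (~rose) forces rose = 0.
Unit clause (red) forces red = 1.
This assignment satisfies each clause.
A satisfying assignment: rose=0, red=1, mild=0, south=0, lime=1.

Satisfiable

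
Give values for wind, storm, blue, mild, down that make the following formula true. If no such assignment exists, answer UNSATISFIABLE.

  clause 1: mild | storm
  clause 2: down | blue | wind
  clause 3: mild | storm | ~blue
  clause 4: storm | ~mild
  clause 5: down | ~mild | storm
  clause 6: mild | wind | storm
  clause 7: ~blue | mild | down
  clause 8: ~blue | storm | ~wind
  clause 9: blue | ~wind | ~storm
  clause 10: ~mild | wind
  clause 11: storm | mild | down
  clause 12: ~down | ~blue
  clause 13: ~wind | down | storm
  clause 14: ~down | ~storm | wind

wind ↦ 1; storm ↦ 1; blue ↦ 1; mild ↦ 1; down ↦ 0

Case mild = 1:
From the singleton clause (storm), storm = 1.
From the singleton clause (wind), wind = 1.
From the singleton clause (blue), blue = 1.
From the singleton clause (~down), down = 0.
All clauses are satisfied.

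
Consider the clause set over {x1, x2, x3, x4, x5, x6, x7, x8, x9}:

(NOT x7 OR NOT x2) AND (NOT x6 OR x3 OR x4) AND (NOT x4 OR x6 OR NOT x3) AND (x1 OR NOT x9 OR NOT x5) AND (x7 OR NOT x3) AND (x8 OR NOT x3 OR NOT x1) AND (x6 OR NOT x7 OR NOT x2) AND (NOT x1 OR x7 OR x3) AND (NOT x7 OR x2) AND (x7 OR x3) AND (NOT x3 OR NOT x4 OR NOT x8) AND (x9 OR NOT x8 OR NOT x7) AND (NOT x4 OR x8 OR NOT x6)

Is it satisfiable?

No, unsatisfiable

Try x7 = false.
Unit clause (NOT x3) forces x3 = false.
That conflicts with the unit clause (x3).
Undo x7 and try x7 = true.
Unit clause (NOT x2) forces x2 = false.
That conflicts with the unit clause (x2).
Neither x7 = true nor x7 = false works.
No assignment satisfies every clause.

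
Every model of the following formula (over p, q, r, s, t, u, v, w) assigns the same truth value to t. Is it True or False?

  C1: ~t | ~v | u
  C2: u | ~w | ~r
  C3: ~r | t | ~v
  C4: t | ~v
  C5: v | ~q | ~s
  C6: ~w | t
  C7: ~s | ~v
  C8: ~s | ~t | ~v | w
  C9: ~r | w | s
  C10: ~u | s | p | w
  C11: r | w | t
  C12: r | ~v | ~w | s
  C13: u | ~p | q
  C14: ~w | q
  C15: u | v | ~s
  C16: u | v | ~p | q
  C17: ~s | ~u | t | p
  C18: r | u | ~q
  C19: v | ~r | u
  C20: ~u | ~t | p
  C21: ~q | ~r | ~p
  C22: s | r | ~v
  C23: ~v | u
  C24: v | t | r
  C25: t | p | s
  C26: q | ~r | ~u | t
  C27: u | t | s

Suppose t = 0.
From the singleton clause (~v), v = 0.
From the singleton clause (~w), w = 0.
From the singleton clause (r), r = 1.
From the singleton clause (s), s = 1.
From the singleton clause (~q), q = 0.
From the singleton clause (u), u = 1.
That conflicts with the unit clause (~u).
So every satisfying assignment has t = True.

True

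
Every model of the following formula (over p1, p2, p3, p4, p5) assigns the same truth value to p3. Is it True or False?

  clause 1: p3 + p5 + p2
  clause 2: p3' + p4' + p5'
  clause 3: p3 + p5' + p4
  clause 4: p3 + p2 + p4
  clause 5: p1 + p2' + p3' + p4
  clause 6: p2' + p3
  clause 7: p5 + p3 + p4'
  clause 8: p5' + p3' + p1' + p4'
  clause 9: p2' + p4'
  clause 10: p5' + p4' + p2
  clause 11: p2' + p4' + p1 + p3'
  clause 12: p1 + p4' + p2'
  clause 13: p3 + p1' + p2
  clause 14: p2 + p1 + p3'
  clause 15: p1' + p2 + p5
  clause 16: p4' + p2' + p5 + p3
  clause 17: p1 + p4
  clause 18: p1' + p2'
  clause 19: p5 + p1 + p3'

Suppose p3 = 0.
From the singleton clause (p2'), p2 = 0.
From the singleton clause (p5), p5 = 1.
From the singleton clause (p4), p4 = 1.
That conflicts with the unit clause (p4').
So every satisfying assignment has p3 = True.

True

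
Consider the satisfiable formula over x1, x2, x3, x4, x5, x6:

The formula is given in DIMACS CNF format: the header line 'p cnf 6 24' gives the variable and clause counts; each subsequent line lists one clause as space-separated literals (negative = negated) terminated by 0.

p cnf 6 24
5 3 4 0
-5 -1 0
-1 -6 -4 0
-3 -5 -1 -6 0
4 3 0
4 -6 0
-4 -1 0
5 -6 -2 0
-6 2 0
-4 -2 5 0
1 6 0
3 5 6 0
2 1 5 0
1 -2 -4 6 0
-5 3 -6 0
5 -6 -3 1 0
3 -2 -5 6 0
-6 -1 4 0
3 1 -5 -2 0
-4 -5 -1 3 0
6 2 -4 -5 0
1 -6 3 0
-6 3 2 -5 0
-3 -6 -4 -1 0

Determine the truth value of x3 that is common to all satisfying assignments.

Suppose x3 = False.
(x4) alone gives x4 = True.
(¬x1) alone gives x1 = False.
(x6) alone gives x6 = True.
Now (¬x6) is unsatisfied and unit — conflict.
So every satisfying assignment has x3 = True.

True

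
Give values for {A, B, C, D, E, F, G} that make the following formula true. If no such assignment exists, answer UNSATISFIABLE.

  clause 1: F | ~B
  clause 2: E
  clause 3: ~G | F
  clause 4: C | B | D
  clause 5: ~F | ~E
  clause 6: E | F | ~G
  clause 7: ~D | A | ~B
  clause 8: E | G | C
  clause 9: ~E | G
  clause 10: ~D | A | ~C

UNSATISFIABLE

From the singleton clause (E), E = 1.
From the singleton clause (~F), F = 0.
From the singleton clause (~B), B = 0.
From the singleton clause (~G), G = 0.
But (G) is also a unit clause — contradiction.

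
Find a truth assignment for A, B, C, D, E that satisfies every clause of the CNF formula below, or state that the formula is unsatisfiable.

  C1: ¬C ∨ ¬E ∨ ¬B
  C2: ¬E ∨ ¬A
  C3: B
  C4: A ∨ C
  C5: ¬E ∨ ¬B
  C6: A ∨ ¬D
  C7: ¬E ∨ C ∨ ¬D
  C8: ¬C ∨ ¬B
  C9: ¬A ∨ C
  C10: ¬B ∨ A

UNSATISFIABLE

Unit clause (B) forces B = True.
Unit clause (¬E) forces E = False.
Unit clause (¬C) forces C = False.
Unit clause (A) forces A = True.
That conflicts with the unit clause (¬A).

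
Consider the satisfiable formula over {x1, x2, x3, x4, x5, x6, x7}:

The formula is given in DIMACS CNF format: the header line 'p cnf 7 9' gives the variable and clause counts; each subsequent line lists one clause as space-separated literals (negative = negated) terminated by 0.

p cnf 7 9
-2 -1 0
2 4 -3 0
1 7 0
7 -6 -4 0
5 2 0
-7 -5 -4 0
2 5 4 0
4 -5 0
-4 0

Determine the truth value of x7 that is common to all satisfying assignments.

True

Suppose x7 = False.
The clause (x1) is unit, so x1 = True.
The clause (¬x2) is unit, so x2 = False.
The clause (x5) is unit, so x5 = True.
The clause (x4) is unit, so x4 = True.
That conflicts with the unit clause (¬x4).
So every satisfying assignment has x7 = True.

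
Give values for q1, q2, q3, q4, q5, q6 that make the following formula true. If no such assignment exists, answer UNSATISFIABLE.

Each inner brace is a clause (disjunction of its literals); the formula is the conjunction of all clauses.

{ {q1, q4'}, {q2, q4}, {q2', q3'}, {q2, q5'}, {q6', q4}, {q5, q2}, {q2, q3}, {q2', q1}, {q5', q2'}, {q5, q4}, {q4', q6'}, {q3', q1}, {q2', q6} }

UNSATISFIABLE

Try q1 = 1.
Try q2 = 1.
Unit clause (q3') forces q3 = 0.
Unit clause (q5') forces q5 = 0.
Unit clause (q4) forces q4 = 1.
Unit clause (q6') forces q6 = 0.
Now (q6) is unsatisfied and unit — conflict.
That branch fails; take q2 = 0 instead.
Unit clause (q4) forces q4 = 1.
Unit clause (q5') forces q5 = 0.
Now (q5) is unsatisfied and unit — conflict.
Both values of q2 lead to a conflict.
That branch fails; take q1 = 0 instead.
Unit clause (q4') forces q4 = 0.
Unit clause (q2) forces q2 = 1.
Now (q2') is unsatisfied and unit — conflict.
Both values of q1 lead to a conflict.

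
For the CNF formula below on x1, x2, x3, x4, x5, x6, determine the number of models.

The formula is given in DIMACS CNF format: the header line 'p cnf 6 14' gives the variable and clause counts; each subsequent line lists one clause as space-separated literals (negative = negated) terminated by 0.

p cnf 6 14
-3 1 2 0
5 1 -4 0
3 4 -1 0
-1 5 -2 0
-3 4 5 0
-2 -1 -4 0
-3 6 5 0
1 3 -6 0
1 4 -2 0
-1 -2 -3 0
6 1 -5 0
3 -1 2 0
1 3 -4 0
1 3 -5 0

There are 2^6 = 64 truth assignments over (x1, x2, x3, x4, x5, x6).
Split on x3. With x3 = True, the clauses containing x3 are satisfied and ¬x3 drops from the rest; 6 of the 2^5 = 32 assignments to the other variables satisfy what remains.
With x3 = False, by the same count on the reduced clause set, 1 assignment works.
Total: 6 + 1 = 7.

7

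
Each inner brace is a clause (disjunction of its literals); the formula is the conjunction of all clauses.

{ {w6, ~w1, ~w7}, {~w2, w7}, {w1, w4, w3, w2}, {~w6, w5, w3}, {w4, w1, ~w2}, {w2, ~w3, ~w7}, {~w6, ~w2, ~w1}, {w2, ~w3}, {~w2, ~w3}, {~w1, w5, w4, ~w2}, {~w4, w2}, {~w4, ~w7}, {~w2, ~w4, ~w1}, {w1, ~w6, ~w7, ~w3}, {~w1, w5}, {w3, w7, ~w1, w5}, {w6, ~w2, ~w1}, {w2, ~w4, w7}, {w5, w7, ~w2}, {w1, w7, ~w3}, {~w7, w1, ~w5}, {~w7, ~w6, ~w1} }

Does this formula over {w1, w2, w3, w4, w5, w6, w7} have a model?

Yes

Branch on w2: set w2 = 0.
Unit clause (~w3) forces w3 = 0.
Unit clause (~w4) forces w4 = 0.
Unit clause (w1) forces w1 = 1.
Unit clause (w5) forces w5 = 1.
Branch on w6: set w6 = 1.
Unit clause (~w7) forces w7 = 0.
Every clause now holds.
A satisfying assignment: w1=1, w2=0, w3=0, w4=0, w5=1, w6=1, w7=0.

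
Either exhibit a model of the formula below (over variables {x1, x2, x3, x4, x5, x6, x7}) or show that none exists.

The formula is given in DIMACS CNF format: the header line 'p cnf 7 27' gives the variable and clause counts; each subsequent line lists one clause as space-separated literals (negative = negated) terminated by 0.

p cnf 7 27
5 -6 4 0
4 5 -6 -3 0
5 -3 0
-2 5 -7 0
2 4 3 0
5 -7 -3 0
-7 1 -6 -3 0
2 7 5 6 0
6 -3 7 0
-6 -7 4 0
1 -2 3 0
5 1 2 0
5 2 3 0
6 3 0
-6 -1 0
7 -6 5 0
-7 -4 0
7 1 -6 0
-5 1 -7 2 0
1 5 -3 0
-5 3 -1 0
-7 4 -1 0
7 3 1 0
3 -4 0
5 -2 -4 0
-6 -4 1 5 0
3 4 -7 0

Try x5 = True.
Try x6 = False.
(x3) alone gives x3 = True.
(x7) alone gives x7 = True.
(¬x4) alone gives x4 = False.
(¬x1) alone gives x1 = False.
(x2) alone gives x2 = True.
All clauses are satisfied.

x1=False,  x2=True,  x3=True,  x4=False,  x5=True,  x6=False,  x7=True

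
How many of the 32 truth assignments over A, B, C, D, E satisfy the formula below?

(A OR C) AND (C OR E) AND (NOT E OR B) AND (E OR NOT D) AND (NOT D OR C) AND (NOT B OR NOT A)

5

There are 2^5 = 32 truth assignments over (A, B, C, D, E).
Split on B. With B = true, the clauses containing B are satisfied and NOT B drops from the rest; 3 of the 2^4 = 16 assignments to the other variables satisfy what remains.
With B = false, by the same count on the reduced clause set, 2 assignments work.
Total: 3 + 2 = 5.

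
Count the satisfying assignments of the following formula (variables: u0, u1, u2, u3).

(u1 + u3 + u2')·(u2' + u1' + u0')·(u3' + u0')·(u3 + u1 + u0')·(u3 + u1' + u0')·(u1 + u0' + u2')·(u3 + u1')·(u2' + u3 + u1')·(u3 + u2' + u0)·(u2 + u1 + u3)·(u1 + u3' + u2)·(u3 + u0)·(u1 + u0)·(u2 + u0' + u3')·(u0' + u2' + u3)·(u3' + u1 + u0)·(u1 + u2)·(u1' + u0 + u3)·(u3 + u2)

There are 2^4 = 16 truth assignments over (u0, u1, u2, u3).
Split on u3. With u3 = 1, the clauses containing u3 are satisfied and u3' drops from the rest; 2 of the 2^3 = 8 assignments to the other variables satisfy what remains.
With u3 = 0, by the same count on the reduced clause set, 0 assignments work.
Total: 2 + 0 = 2.

2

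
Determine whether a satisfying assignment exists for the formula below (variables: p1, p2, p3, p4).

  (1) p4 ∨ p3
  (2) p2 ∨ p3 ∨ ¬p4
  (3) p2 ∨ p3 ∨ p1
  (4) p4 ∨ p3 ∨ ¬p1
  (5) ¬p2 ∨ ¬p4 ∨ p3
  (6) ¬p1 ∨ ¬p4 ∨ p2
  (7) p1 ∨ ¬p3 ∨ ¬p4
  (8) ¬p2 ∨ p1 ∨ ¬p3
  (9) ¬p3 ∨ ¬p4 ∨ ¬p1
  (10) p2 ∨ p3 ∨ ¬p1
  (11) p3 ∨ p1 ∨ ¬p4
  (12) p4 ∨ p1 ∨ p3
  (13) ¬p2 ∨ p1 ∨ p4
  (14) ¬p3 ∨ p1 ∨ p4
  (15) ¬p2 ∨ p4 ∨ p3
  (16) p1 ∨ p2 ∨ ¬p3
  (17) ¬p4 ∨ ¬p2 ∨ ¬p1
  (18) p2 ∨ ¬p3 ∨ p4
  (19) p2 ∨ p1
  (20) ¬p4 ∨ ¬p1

Yes

Try p4 = False.
The clause (p3) is unit, so p3 = True.
The clause (p1) is unit, so p1 = True.
The clause (p2) is unit, so p2 = True.
This assignment satisfies each clause.
A satisfying assignment: p1=True; p2=True; p3=True; p4=False.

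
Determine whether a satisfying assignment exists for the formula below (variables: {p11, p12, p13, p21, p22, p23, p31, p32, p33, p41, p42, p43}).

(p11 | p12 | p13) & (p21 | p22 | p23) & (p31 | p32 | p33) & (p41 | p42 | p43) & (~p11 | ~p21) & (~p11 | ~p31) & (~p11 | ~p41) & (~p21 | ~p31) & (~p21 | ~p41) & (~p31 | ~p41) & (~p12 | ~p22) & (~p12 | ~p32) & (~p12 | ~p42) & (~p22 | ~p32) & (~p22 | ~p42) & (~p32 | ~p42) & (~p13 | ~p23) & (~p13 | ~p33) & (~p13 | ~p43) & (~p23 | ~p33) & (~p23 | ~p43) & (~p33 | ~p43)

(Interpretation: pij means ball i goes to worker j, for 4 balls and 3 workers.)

Branch on p11: set p11 = 0.
Branch on p12: set p12 = 1.
The clause (~p22) is unit, so p22 = 0.
The clause (~p32) is unit, so p32 = 0.
The clause (~p42) is unit, so p42 = 0.
Branch on p21: set p21 = 1.
The clause (~p31) is unit, so p31 = 0.
The clause (p33) is unit, so p33 = 1.
The clause (~p41) is unit, so p41 = 0.
The clause (p43) is unit, so p43 = 1.
But (~p43) is also a unit clause — contradiction.
That branch fails; take p21 = 0 instead.
The clause (p23) is unit, so p23 = 1.
The clause (~p13) is unit, so p13 = 0.
The clause (~p33) is unit, so p33 = 0.
The clause (p31) is unit, so p31 = 1.
The clause (~p41) is unit, so p41 = 0.
The clause (p43) is unit, so p43 = 1.
But (~p43) is also a unit clause — contradiction.
Neither p21 = 1 nor p21 = 0 works.
That branch fails; take p12 = 0 instead.
The clause (p13) is unit, so p13 = 1.
The clause (~p23) is unit, so p23 = 0.
The clause (~p33) is unit, so p33 = 0.
The clause (~p43) is unit, so p43 = 0.
Branch on p21: set p21 = 1.
The clause (~p31) is unit, so p31 = 0.
The clause (p32) is unit, so p32 = 1.
The clause (~p41) is unit, so p41 = 0.
The clause (p42) is unit, so p42 = 1.
But (~p42) is also a unit clause — contradiction.
That branch fails; take p21 = 0 instead.
The clause (p22) is unit, so p22 = 1.
The clause (~p32) is unit, so p32 = 0.
The clause (p31) is unit, so p31 = 1.
The clause (~p41) is unit, so p41 = 0.
The clause (p42) is unit, so p42 = 1.
But (~p42) is also a unit clause — contradiction.
Neither p21 = 1 nor p21 = 0 works.
Neither p12 = 1 nor p12 = 0 works.
That branch fails; take p11 = 1 instead.
The clause (~p21) is unit, so p21 = 0.
The clause (~p31) is unit, so p31 = 0.
The clause (~p41) is unit, so p41 = 0.
Branch on p22: set p22 = 1.
The clause (~p12) is unit, so p12 = 0.
The clause (~p32) is unit, so p32 = 0.
The clause (p33) is unit, so p33 = 1.
The clause (~p42) is unit, so p42 = 0.
The clause (p43) is unit, so p43 = 1.
But (~p43) is also a unit clause — contradiction.
That branch fails; take p22 = 0 instead.
The clause (p23) is unit, so p23 = 1.
The clause (~p13) is unit, so p13 = 0.
The clause (~p33) is unit, so p33 = 0.
The clause (p32) is unit, so p32 = 1.
The clause (~p12) is unit, so p12 = 0.
The clause (~p42) is unit, so p42 = 0.
The clause (p43) is unit, so p43 = 1.
But (~p43) is also a unit clause — contradiction.
Neither p22 = 1 nor p22 = 0 works.
Neither p11 = 1 nor p11 = 0 works.
No assignment satisfies every clause.

No, unsatisfiable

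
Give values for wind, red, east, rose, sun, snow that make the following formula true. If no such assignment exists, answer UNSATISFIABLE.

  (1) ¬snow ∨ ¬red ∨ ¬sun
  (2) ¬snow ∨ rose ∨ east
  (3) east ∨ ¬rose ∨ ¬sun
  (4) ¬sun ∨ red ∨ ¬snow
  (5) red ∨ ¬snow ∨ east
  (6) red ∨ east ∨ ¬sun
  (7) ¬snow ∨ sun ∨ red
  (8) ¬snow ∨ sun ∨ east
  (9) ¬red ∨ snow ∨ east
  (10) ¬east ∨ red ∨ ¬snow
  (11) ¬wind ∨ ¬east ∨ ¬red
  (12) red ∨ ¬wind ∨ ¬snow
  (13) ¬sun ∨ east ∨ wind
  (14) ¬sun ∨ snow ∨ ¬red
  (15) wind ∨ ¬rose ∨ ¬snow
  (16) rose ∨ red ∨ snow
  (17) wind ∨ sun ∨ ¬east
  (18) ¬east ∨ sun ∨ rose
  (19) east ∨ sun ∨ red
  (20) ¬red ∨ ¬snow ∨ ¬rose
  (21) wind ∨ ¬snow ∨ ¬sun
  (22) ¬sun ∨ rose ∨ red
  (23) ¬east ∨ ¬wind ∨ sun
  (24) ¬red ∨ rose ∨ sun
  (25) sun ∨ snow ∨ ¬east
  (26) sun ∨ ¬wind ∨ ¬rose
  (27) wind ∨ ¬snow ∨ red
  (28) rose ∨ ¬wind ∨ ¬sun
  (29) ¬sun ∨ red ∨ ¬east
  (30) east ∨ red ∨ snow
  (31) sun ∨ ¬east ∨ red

Case snow = False:
Case red = False:
The clause (rose) is unit, so rose = True.
The clause (east) is unit, so east = True.
The clause (sun) is unit, so sun = True.
That conflicts with the unit clause (¬sun).
Backtrack on red: now try red = True.
The clause (east) is unit, so east = True.
The clause (¬wind) is unit, so wind = False.
The clause (¬sun) is unit, so sun = False.
That conflicts with the unit clause (sun).
Neither red = True nor red = False works.
Backtrack on snow: now try snow = True.
Case red = False:
The clause (¬sun) is unit, so sun = False.
That conflicts with the unit clause (sun).
Backtrack on red: now try red = True.
The clause (¬sun) is unit, so sun = False.
The clause (east) is unit, so east = True.
The clause (¬wind) is unit, so wind = False.
That conflicts with the unit clause (wind).
Neither red = True nor red = False works.
Neither snow = True nor snow = False works.

UNSATISFIABLE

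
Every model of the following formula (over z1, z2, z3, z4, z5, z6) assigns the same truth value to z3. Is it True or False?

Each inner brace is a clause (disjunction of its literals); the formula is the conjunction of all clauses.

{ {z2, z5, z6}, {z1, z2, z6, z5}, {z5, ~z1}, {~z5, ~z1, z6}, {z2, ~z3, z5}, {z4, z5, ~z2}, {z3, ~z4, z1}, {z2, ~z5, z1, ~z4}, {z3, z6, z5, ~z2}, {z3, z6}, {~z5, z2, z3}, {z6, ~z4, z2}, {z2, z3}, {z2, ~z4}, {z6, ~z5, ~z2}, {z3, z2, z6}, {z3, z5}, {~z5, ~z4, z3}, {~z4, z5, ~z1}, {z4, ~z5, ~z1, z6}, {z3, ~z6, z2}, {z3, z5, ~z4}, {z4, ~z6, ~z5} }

Suppose z3 = 0.
Unit clause (z6) forces z6 = 1.
Unit clause (z2) forces z2 = 1.
Unit clause (z5) forces z5 = 1.
Unit clause (~z4) forces z4 = 0.
But (z4) is also a unit clause — contradiction.
So every satisfying assignment has z3 = True.

True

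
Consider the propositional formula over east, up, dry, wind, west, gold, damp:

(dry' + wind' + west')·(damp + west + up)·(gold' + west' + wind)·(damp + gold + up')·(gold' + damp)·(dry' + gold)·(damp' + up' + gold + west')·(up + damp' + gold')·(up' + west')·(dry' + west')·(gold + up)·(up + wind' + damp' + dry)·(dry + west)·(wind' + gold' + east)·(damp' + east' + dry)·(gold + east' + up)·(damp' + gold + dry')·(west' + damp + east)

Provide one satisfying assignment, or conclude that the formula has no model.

east ↦ 0, up ↦ 1, dry ↦ 1, wind ↦ 0, west ↦ 0, gold ↦ 1, damp ↦ 1

Case gold = 1:
(damp) alone gives damp = 1.
(up) alone gives up = 1.
(west') alone gives west = 0.
(dry) alone gives dry = 1.
Case wind = 0:
Every clause is now satisfied; east is unconstrained.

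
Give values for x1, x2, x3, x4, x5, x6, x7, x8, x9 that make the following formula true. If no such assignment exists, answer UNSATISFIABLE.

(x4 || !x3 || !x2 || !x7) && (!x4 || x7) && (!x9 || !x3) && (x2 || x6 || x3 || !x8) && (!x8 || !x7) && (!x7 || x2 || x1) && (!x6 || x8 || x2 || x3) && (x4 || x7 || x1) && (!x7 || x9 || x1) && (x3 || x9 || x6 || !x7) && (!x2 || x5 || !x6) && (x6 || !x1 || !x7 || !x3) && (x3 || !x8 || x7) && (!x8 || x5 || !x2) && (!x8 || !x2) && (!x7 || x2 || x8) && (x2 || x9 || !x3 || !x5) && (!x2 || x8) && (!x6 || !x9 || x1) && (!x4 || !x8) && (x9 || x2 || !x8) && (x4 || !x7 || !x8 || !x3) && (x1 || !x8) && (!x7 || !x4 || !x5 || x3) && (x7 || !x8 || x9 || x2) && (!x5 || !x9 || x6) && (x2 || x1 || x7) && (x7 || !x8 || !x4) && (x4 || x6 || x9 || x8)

x1: true,  x2: false,  x3: false,  x4: false,  x5: false,  x6: false,  x7: false,  x8: false,  x9: true

Try x4 = false.
Try x9 = true.
The clause (!x3) is unit, so x3 = false.
Try x8 = false.
The clause (!x2) is unit, so x2 = false.
The clause (!x6) is unit, so x6 = false.
The clause (!x7) is unit, so x7 = false.
The clause (x1) is unit, so x1 = true.
The clause (!x5) is unit, so x5 = false.
All clauses are satisfied.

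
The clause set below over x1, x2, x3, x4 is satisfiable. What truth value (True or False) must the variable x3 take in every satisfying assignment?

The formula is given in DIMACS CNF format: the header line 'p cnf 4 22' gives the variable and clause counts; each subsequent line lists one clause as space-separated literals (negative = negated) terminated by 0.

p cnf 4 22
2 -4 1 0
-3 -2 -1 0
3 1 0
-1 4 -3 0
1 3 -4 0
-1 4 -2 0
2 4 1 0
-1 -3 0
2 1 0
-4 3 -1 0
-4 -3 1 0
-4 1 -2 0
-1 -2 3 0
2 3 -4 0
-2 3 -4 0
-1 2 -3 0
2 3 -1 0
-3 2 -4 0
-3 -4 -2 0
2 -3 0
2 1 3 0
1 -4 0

True

Suppose x3 = False.
(x1) alone gives x1 = True.
(¬x4) alone gives x4 = False.
(¬x2) alone gives x2 = False.
That conflicts with the unit clause (x2).
So every satisfying assignment has x3 = True.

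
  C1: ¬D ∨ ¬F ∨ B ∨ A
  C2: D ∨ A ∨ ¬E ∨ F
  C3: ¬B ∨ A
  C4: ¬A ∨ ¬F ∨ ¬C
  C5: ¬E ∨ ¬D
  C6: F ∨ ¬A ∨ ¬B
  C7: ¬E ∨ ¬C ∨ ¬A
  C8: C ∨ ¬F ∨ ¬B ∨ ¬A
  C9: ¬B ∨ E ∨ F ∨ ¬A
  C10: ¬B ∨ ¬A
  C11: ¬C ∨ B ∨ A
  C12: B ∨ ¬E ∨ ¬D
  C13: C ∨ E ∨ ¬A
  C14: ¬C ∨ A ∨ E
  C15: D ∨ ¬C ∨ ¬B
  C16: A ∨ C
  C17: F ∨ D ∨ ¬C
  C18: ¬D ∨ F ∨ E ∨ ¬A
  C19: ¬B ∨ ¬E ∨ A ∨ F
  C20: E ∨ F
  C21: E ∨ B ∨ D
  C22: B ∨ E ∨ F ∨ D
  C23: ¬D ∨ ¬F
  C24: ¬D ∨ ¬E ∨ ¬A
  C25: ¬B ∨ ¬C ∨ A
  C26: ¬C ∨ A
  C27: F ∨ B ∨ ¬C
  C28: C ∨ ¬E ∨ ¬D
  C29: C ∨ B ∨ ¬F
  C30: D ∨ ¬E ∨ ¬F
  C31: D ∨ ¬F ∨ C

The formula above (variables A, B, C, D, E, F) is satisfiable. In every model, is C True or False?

False

Suppose C = True.
Unit clause (A) forces A = True.
Unit clause (¬F) forces F = False.
Unit clause (¬B) forces B = False.
Now (B) is unsatisfied and unit — conflict.
So every satisfying assignment has C = False.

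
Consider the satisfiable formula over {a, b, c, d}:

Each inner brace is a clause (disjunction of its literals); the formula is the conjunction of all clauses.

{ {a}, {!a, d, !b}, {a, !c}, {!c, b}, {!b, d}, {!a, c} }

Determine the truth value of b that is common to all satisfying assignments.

True

Suppose b = false.
From the singleton clause (a), a = true.
From the singleton clause (!c), c = false.
That conflicts with the unit clause (c).
So every satisfying assignment has b = True.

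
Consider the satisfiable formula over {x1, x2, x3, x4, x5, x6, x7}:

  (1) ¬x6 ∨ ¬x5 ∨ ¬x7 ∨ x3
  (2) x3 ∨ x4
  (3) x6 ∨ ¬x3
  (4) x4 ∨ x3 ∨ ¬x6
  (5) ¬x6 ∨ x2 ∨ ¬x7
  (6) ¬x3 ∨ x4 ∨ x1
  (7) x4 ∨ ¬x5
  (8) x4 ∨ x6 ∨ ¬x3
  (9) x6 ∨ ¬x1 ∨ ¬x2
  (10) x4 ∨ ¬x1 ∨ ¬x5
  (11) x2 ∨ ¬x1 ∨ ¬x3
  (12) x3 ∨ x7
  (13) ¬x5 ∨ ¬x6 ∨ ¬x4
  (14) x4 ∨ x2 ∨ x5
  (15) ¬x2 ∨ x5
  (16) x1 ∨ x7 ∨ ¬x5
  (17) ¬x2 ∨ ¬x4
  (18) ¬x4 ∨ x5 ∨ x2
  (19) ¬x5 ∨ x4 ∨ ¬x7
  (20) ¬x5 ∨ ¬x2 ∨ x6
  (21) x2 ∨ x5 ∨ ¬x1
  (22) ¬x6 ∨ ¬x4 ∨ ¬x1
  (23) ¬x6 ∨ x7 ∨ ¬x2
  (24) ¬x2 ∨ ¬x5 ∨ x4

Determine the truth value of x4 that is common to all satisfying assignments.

Suppose x4 = False.
From the singleton clause (x3), x3 = True.
From the singleton clause (x6), x6 = True.
From the singleton clause (x1), x1 = True.
From the singleton clause (¬x5), x5 = False.
From the singleton clause (x2), x2 = True.
But (¬x2) is also a unit clause — contradiction.
So every satisfying assignment has x4 = True.

True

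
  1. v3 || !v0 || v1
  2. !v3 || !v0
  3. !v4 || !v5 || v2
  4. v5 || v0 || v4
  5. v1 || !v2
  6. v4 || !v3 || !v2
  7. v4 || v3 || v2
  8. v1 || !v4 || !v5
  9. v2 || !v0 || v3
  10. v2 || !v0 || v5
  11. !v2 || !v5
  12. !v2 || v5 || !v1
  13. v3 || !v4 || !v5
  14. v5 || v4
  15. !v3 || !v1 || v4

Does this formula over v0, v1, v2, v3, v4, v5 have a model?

Satisfiable

Branch on v3: set v3 = true.
From the singleton clause (!v0), v0 = false.
Branch on v5: set v5 = false.
From the singleton clause (v4), v4 = true.
Branch on v1: set v1 = true.
From the singleton clause (!v2), v2 = false.
Every clause now holds.
A satisfying assignment: v0=false, v1=true, v2=false, v3=true, v4=true, v5=false.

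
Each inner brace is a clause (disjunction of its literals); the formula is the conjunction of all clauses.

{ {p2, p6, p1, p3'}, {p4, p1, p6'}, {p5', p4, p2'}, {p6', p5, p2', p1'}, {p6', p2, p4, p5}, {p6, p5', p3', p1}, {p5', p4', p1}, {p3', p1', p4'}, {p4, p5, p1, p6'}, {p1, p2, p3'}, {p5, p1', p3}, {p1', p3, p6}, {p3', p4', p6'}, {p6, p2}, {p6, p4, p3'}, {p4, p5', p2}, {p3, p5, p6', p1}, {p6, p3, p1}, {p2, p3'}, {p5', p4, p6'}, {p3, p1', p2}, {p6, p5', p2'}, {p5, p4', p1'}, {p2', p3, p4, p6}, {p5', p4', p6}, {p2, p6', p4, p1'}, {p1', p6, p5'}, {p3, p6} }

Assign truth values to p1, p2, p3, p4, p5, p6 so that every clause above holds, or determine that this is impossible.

p1 ↦ 1, p2 ↦ 1, p3 ↦ 0, p4 ↦ 1, p5 ↦ 1, p6 ↦ 1

Suppose p6 = 1.
Suppose p4 = 1.
The clause (p3') is unit, so p3 = 0.
Suppose p5 = 1.
The clause (p1) is unit, so p1 = 1.
The clause (p2) is unit, so p2 = 1.
All clauses are satisfied.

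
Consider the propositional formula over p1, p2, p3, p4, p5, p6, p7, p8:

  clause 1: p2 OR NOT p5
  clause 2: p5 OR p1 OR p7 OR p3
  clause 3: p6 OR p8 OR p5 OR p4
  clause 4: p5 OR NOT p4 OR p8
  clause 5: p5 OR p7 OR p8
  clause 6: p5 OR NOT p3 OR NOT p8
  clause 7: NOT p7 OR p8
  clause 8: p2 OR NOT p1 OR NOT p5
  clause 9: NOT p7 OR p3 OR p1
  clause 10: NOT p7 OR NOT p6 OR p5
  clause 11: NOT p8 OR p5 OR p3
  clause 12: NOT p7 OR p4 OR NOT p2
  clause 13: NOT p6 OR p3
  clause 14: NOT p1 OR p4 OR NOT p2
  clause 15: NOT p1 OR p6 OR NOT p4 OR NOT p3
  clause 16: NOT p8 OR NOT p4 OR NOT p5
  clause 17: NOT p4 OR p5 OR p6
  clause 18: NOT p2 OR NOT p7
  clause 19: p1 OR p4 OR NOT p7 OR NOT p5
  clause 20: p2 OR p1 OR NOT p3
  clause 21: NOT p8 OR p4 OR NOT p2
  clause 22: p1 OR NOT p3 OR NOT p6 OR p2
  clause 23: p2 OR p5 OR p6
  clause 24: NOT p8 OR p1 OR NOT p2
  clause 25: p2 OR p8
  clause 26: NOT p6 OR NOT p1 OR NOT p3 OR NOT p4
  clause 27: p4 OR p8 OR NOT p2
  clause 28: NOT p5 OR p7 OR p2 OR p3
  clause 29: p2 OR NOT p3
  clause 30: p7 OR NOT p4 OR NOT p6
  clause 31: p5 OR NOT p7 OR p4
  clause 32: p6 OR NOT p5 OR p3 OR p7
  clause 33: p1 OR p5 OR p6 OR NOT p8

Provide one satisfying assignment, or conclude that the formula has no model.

p1 ↦ false, p2 ↦ true, p3 ↦ true, p4 ↦ true, p5 ↦ true, p6 ↦ false, p7 ↦ false, p8 ↦ false

Suppose p2 = true.
(NOT p7) alone gives p7 = false.
Suppose p5 = true.
Suppose p6 = false.
(p3) alone gives p3 = true.
Suppose p1 = false.
(NOT p8) alone gives p8 = false.
(p4) alone gives p4 = true.
Every clause now holds.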